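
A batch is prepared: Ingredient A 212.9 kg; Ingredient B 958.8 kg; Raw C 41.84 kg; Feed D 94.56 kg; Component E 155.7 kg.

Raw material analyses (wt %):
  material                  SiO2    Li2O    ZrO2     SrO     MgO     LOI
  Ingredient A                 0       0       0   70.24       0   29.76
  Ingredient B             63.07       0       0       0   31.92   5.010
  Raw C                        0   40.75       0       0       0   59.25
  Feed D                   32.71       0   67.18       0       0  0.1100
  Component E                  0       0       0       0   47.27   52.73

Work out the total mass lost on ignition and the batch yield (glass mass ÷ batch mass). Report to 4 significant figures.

Working values are printed rounded to four significant digits in the working. Each numeric step holds full precision through the solve. Exactly one rounding is applied to each reported value — the derived quantities are carried from the weighed amounts for 1245 kg of glass in exact precision (ignition loss, the totals, yield, glass mass, the five compositions), as set out in the question or the answer.
Each material's LOI contribution:
  Ingredient A: 212.9 × 0.2976 = 63.36 kg
  Ingredient B: 958.8 × 0.05010 = 48.04 kg
  Raw C: 41.84 × 0.5925 = 24.79 kg
  Feed D: 94.56 × 0.001100 = 0.1040 kg
  Component E: 155.7 × 0.5273 = 82.10 kg
Total LOI = 218.4 kg
Glass = batch − LOI = 1464 − 218.4 = 1245 kg

LOI loss = 218.4 kg; glass = 1245 kg; yield = 85.08%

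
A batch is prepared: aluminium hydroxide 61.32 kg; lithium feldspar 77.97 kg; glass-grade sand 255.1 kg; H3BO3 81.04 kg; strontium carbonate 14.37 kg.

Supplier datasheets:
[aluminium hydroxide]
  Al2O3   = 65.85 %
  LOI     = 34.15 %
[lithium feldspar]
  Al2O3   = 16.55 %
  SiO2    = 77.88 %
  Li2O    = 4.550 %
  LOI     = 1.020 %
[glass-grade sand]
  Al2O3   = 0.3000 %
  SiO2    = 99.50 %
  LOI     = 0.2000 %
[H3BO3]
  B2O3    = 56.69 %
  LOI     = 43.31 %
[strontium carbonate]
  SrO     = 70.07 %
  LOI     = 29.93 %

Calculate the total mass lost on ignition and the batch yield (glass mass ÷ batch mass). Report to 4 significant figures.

Working values appear, rounded to four significant digits, on the page — every computation holds exact precision at each step. Every reported result takes a single rounding; the derived quantities, which include ignition loss, glass mass, the totals, five oxide percentages, yield, are recomputed in full float precision, as given in the question or the answer, starting from the weights per 428.2 kg of glass.
Each material's LOI contribution:
  aluminium hydroxide: 61.32 × 0.3415 = 20.94 kg
  lithium feldspar: 77.97 × 0.01020 = 0.7953 kg
  glass-grade sand: 255.1 × 0.002000 = 0.5102 kg
  H3BO3: 81.04 × 0.4331 = 35.10 kg
  strontium carbonate: 14.37 × 0.2993 = 4.301 kg
Total LOI = 61.65 kg
Glass = batch − LOI = 489.8 − 61.65 = 428.2 kg

LOI loss = 61.65 kg; glass = 428.2 kg; yield = 87.41%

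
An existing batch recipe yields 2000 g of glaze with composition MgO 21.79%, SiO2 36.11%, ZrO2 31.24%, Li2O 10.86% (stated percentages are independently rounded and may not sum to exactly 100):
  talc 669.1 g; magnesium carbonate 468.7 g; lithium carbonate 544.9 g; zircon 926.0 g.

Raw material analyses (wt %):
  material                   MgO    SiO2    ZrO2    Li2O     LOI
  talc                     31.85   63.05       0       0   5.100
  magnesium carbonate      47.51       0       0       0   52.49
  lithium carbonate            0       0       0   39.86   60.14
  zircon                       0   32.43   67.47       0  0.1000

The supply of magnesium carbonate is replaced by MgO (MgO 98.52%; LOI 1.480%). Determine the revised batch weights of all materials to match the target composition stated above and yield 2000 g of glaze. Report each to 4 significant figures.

Every computation maintains full precision through every step. Values along the way are displayed rounded to four significant digits on the page. Each reported value is rounded just once; derived quantities (the yield, totals, net glass mass, four oxide percentages, LOI) are computed from the weighed amounts for 2000 g of glass in exact precision as quoted within the problem or answer text.
Target oxide masses per 2000 g glaze:
  MgO: 21.79% × 2000 = 435.8 g
  SiO2: 36.11% × 2000 = 722.2 g
  ZrO2: 31.24% × 2000 = 624.8 g
  Li2O: 10.86% × 2000 = 217.2 g
Checking each oxide sum with the batch weights as given, per the basis as stated (delivered sums recover each target net of answer rounding effects):
  MgO: 669.1·0.3185 + 226.0·0.9852 = 435.8 g (target 435.8 g)
  SiO2: 669.1·0.6305 + 926.0·0.3243 = 722.2 g (target 722.2 g)
  ZrO2: 926.0·0.6747 = 624.8 g (target 624.8 g)
  Li2O: 544.9·0.3986 = 217.2 g (target 217.2 g)
Mass balance on the glass: total charge less LOI = 2000 g (per-oxide target masses sum to 2000 g; versus the stated basis of 2000 g — any gap is answer rounding).
Summing the batch: Σ batch = 2366 g; ignition loss, Σ(batch × LOI) = 366.1 g; yield = glass ÷ total batch = 84.53%.

Revised batch per 2000 g glaze:
  talc: 669.1 g
  MgO: 226.0 g
  lithium carbonate: 544.9 g
  zircon: 926.0 g
Total batch = 2366 g; LOI loss = 366.1 g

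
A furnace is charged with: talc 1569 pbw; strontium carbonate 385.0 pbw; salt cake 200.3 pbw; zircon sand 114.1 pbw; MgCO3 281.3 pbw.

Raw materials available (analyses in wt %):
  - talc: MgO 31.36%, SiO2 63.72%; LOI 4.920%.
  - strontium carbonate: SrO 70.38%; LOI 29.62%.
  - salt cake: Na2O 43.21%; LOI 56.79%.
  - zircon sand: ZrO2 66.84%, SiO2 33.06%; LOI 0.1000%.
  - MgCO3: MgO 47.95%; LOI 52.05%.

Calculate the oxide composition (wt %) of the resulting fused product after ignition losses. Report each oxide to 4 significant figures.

Glass mass = 2098 pbw (batch 2550 − LOI 451.5).
Composition: ZrO2 3.635%, SrO 12.91%, MgO 29.88%, Na2O 4.125%, SiO2 49.45%

Exact precision is kept in every operation; values along the way appear, rounded to four significant figures, alongside each step — each reported value undergoes a single rounding. The derived quantities are carried at full float precision (five oxide percentages, yield, glass mass, ignition loss, the totals) from the batch weights at 2098 pbw of glass, as quoted within the question or the answer.
Delivered oxide masses:
  ZrO2: 114.1·0.6684 = 76.26 pbw
  SrO: 385.0·0.7038 = 271.0 pbw
  MgO: 1569·0.3136 + 281.3·0.4795 = 626.9 pbw
  Na2O: 200.3·0.4321 = 86.55 pbw
  SiO2: 1569·0.6372 + 114.1·0.3306 = 1037 pbw
LOI: 1569·0.04920 + 385.0·0.2962 + 200.3·0.5679 + 114.1·0.001000 + 281.3·0.5205 = 451.5 pbw
Glass = total batch minus LOI = 2550 − 451.5 = 2098 pbw (= the summed oxide contributions)
wt % = oxide mass / glass mass × 100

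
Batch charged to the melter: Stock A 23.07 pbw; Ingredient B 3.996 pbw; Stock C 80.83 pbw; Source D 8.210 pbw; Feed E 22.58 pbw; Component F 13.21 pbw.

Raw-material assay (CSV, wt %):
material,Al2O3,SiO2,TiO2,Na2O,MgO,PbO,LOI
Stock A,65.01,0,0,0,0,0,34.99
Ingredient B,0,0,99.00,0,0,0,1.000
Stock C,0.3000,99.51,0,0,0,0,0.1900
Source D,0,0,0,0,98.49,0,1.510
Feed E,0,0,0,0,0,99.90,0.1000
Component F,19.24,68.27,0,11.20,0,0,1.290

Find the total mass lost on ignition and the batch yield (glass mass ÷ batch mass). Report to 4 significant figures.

LOI loss = 8.583 pbw; glass = 143.3 pbw; yield = 94.35%

Every computation maintains exact precision from first step to last — mid-chain values are displayed (rounded to four significant digits) across the worked steps. Every reported result is rounded a single time — the derived quantities, including LOI, net glass mass, six oxide percentages, totals, yield, are recomputed starting from the weights per 143.3 pbw of glass at full precision as given in question or answer.
Loss on ignition, line by line:
  Stock A: 23.07 × 0.3499 = 8.072 pbw
  Ingredient B: 3.996 × 0.01000 = 0.03996 pbw
  Stock C: 80.83 × 0.001900 = 0.1536 pbw
  Source D: 8.210 × 0.01510 = 0.1240 pbw
  Feed E: 22.58 × 0.001000 = 0.02258 pbw
  Component F: 13.21 × 0.01290 = 0.1704 pbw
Total LOI = 8.583 pbw
Glass = batch − LOI = 151.9 − 8.583 = 143.3 pbw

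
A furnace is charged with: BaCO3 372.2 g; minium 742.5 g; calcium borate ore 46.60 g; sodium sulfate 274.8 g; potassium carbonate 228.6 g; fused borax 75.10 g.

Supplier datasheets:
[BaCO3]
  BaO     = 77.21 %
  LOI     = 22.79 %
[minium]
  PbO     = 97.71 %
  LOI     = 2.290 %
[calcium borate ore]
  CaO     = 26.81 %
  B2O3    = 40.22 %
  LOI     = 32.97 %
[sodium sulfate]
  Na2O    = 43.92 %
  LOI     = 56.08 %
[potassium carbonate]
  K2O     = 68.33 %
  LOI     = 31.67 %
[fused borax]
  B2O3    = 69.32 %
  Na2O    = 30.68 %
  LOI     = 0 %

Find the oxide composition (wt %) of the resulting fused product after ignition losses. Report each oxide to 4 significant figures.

The intermediate values appear, with 4-significant-figure rounding, in the printout. All internal work holds exact precision in all steps. Each reported value is rounded exactly once. All derived quantities, which include the totals, LOI, net glass mass, yield, the six compositions, are rebuilt at full precision, as given in question or answer, starting from the weights at 1396 g of glass.
Oxide masses out of the charge:
  CaO: 46.60·0.2681 = 12.49 g
  PbO: 742.5·0.9771 = 725.5 g
  BaO: 372.2·0.7721 = 287.4 g
  K2O: 228.6·0.6833 = 156.2 g
  B2O3: 46.60·0.4022 + 75.10·0.6932 = 70.80 g
  Na2O: 274.8·0.4392 + 75.10·0.3068 = 143.7 g
LOI: 372.2·0.2279 + 742.5·0.02290 + 46.60·0.3297 + 274.8·0.5608 + 228.6·0.3167 = 343.7 g
batch − LOI leaves glass = 1740 − 343.7 = 1396 g (= the summed oxide contributions)
wt % = 100 × oxide mass / glass mass

Glass mass = 1396 g (batch 1740 − LOI 343.7).
Composition: CaO 0.8949%, PbO 51.97%, BaO 20.58%, K2O 11.19%, B2O3 5.071%, Na2O 10.30%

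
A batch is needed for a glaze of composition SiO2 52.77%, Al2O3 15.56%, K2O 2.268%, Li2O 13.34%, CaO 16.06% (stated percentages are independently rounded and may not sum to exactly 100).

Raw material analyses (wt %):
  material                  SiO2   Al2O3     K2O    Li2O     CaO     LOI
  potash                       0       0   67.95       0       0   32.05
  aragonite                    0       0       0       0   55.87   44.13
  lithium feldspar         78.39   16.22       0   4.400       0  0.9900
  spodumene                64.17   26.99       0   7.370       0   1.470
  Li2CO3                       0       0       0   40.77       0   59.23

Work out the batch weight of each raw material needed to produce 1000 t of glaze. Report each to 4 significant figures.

Every computation carries exact precision all the way through; in-progress results are displayed (rounded to four significant digits) at each printed step — each reported value undergoes a single rounding; the derived quantities, which include the five compositions, LOI, yield, net glass mass, totals, are rebuilt at exact precision, as written in the question or the answer, starting from the weights on 1000 t of glass.
The oxide mass targets at 1000 t glaze:
  SiO2: 52.77% × 1000 = 527.7 t
  Al2O3: 15.56% × 1000 = 155.6 t
  K2O: 2.268% × 1000 = 22.68 t
  Li2O: 13.34% × 1000 = 133.4 t
  CaO: 16.06% × 1000 = 160.6 t
A balance pass over the oxides, with the batch weights as given, for the quoted basis mass (sums match the target masses inside rounding margins):
  SiO2: 396.1·0.7839 + 338.5·0.6417 = 527.7 t (target 527.7 t)
  Al2O3: 396.1·0.1622 + 338.5·0.2699 = 155.6 t (target 155.6 t)
  K2O: 33.38·0.6795 = 22.68 t (target 22.68 t)
  Li2O: 396.1·0.04400 + 338.5·0.07370 + 223.3·0.4077 = 133.4 t (target 133.4 t)
  CaO: 287.5·0.5587 = 160.6 t (target 160.6 t)
Auditing the glass mass value: total batch − LOI = 1000 t (per-oxide target masses sum to 1000 t; the stated basis being 1000 t — any gap is answer rounding).
Total batch = Σ batch = 1279 t; LOI removed, Σ of batch·LOI: 278.7 t; yield, glass over the total, = 78.20%.

Batch per 1000 t glaze:
  potash: 33.38 t
  aragonite: 287.5 t
  lithium feldspar: 396.1 t
  spodumene: 338.5 t
  Li2CO3: 223.3 t
Total batch = 1279 t; LOI loss = 278.7 t; yield = 78.20%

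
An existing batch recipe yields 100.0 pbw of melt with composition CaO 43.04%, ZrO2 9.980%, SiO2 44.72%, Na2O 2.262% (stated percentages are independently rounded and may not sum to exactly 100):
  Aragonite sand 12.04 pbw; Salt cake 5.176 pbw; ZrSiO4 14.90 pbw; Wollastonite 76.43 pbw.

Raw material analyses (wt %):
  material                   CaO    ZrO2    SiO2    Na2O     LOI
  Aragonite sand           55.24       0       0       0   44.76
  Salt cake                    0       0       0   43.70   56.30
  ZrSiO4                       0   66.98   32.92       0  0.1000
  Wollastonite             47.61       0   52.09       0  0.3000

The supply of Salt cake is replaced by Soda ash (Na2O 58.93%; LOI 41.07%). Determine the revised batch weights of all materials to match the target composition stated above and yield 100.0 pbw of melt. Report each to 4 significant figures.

The working math carries exact precision at each step — working values appear (rounded to four significant digits) across the worked steps. Each reported value is rounded only once — derived quantities, including ignition loss, glass mass, the yield, totals, four oxide percentages, are re-derived using the weight values at 100.0 pbw of glass at full float precision, precisely as stated by question or answer.
Oxide-by-oxide targets in 100.0 pbw melt:
  CaO: 43.04% × 100.0 = 43.04 pbw
  ZrO2: 9.980% × 100.0 = 9.980 pbw
  SiO2: 44.72% × 100.0 = 44.72 pbw
  Na2O: 2.262% × 100.0 = 2.262 pbw
Sums-versus-targets review working from each reported weight, against the basis in use (delivered sums recover each target within answer rounding):
  CaO: 12.04·0.5524 + 76.43·0.4761 = 43.04 pbw (target 43.04 pbw)
  ZrO2: 14.90·0.6698 = 9.980 pbw (target 9.980 pbw)
  SiO2: 14.90·0.3292 + 76.43·0.5209 = 44.72 pbw (target 44.72 pbw)
  Na2O: 3.838·0.5893 = 2.262 pbw (target 2.262 pbw)
Auditing the glass mass value: the batch minus its LOI: 100.0 pbw (targets for the oxides total 100.0 pbw; versus the stated basis of 100.0 pbw — differing by rounding only).
Total batch = Σ batch = 107.2 pbw; LOI removed, Σ of batch·LOI: 7.210 pbw; the yield ratio, glass ÷ batch: 93.28%.

Revised batch per 100.0 pbw melt:
  Aragonite sand: 12.04 pbw
  Soda ash: 3.838 pbw
  ZrSiO4: 14.90 pbw
  Wollastonite: 76.43 pbw
Total batch = 107.2 pbw; LOI loss = 7.210 pbw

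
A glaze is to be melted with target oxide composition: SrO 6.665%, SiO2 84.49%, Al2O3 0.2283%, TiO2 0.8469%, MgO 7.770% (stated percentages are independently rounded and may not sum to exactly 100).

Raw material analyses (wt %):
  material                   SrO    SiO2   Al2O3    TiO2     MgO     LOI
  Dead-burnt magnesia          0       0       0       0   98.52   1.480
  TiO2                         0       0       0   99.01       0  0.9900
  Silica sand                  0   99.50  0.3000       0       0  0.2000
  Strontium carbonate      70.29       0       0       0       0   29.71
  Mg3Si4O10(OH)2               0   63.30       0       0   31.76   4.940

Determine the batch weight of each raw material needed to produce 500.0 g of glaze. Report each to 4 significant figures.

Intermediates are shown with 4-significant-digit rounding as written — full precision is maintained throughout — every reported figure takes a single rounding; the derived quantities are rebuilt from the batch weights at 500.0 g of glass in full precision (the yield, ignition loss, totals, net glass mass, the five compositions), exactly as shown in problem or answer.
Per-oxide target masses for 500.0 g glaze:
  SrO: 6.665% × 500.0 = 33.33 g
  SiO2: 84.49% × 500.0 = 422.4 g
  Al2O3: 0.2283% × 500.0 = 1.142 g
  TiO2: 0.8469% × 500.0 = 4.234 g
  MgO: 7.770% × 500.0 = 38.85 g
Sums-versus-targets review per the reported batch figures, on the stated basis (every target is met by its sum up to rounding of the answer):
  SrO: 47.41·0.7029 = 33.32 g (target 33.33 g)
  SiO2: 380.5·0.9950 + 69.28·0.6330 = 422.5 g (target 422.4 g)
  Al2O3: 380.5·0.003000 = 1.141 g (target 1.142 g)
  TiO2: 4.277·0.9901 = 4.235 g (target 4.234 g)
  MgO: 17.10·0.9852 + 69.28·0.3176 = 38.85 g (target 38.85 g)
Glass-mass sanity pass: net batch after ignition = 500.0 g (per-oxide target masses sum to 500.0 g; stated basis 500.0 g — a pure rounding effect).
Batch grand total — Σ batch = 518.6 g; loss to ignition Σ batch·LOI = 18.56 g; the yield ratio, glass ÷ batch: 96.42%.

Batch per 500.0 g glaze:
  Dead-burnt magnesia: 17.10 g
  TiO2: 4.277 g
  Silica sand: 380.5 g
  Strontium carbonate: 47.41 g
  Mg3Si4O10(OH)2: 69.28 g
Total batch = 518.6 g; LOI loss = 18.56 g; yield = 96.42%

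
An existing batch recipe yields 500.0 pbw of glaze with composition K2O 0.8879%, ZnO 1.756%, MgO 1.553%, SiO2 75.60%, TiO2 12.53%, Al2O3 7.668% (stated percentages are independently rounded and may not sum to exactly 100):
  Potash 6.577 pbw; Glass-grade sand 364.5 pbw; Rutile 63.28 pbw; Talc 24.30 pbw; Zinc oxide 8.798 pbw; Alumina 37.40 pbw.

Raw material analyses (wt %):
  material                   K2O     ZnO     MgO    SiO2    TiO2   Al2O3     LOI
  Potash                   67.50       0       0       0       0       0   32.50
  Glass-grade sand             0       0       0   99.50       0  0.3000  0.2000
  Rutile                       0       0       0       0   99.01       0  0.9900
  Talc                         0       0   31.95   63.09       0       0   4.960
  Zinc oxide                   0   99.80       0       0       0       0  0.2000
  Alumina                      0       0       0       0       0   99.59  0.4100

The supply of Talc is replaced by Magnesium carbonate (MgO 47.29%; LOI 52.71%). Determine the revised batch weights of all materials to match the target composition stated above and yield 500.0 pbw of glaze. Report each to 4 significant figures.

Revised batch per 500.0 pbw glaze:
  Potash: 6.577 pbw
  Glass-grade sand: 379.9 pbw
  Rutile: 63.28 pbw
  Magnesium carbonate: 16.42 pbw
  Zinc oxide: 8.798 pbw
  Alumina: 37.35 pbw
Total batch = 512.3 pbw; LOI loss = 12.35 pbw

Full precision is maintained through every step. Values along the way are displayed rounded off to 4 significant digits in the working — every reported value receives exactly one rounding; derived quantities, including the yield, LOI, glass mass, the six compositions, the totals, are computed from the weighed amounts for 500.0 pbw of glass in exact precision exactly as shown in the problem or answer text.
Target oxide masses per 500.0 pbw glaze:
  K2O: 0.8879% × 500.0 = 4.440 pbw
  ZnO: 1.756% × 500.0 = 8.780 pbw
  MgO: 1.553% × 500.0 = 7.765 pbw
  SiO2: 75.60% × 500.0 = 378.0 pbw
  TiO2: 12.53% × 500.0 = 62.65 pbw
  Al2O3: 7.668% × 500.0 = 38.34 pbw
Balance tally, oxide-wise, from the weights as reported, under the basis named above (sums match the target masses once rounding is allowed for):
  K2O: 6.577·0.6750 = 4.439 pbw (target 4.440 pbw)
  ZnO: 8.798·0.9980 = 8.780 pbw (target 8.780 pbw)
  MgO: 16.42·0.4729 = 7.765 pbw (target 7.765 pbw)
  SiO2: 379.9·0.9950 = 378.0 pbw (target 378.0 pbw)
  TiO2: 63.28·0.9901 = 62.65 pbw (target 62.65 pbw)
  Al2O3: 379.9·0.003000 + 37.35·0.9959 = 38.34 pbw (target 38.34 pbw)
Mass balance on the glass: total batch − LOI = 500.0 pbw (targets for the oxides total 500.0 pbw; stated basis 500.0 pbw — differing by rounding only).
Batch total: Σ batch = 512.3 pbw; Σ batch·LOI gives LOI loss = 12.35 pbw; yield: glass divided by total = 97.59%.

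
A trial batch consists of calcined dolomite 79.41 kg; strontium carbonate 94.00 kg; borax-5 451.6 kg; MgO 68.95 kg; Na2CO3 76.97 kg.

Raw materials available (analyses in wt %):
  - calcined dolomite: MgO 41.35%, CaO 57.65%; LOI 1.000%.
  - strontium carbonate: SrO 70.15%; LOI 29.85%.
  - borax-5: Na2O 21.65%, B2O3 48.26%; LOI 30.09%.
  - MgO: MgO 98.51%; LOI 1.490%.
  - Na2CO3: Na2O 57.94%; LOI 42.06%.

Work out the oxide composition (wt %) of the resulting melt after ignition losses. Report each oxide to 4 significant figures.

Every computation keeps full float precision through the solve. Working values appear rounded off to 4 significant digits in the printout. Exactly one rounding goes into every reported figure; the derived quantities are computed in full float precision (LOI, five oxide percentages, the totals, glass mass, the yield) from the batch weights for 572.8 kg of glass as they appear in the problem or answer text.
Oxide-by-oxide delivered mass:
  MgO: 79.41·0.4135 + 68.95·0.9851 = 100.8 kg
  Na2O: 451.6·0.2165 + 76.97·0.5794 = 142.4 kg
  CaO: 79.41·0.5765 = 45.78 kg
  SrO: 94.00·0.7015 = 65.94 kg
  B2O3: 451.6·0.4826 = 217.9 kg
LOI: 79.41·0.01000 + 94.00·0.2985 + 451.6·0.3009 + 68.95·0.01490 + 76.97·0.4206 = 198.1 kg
batch − LOI leaves glass = 770.9 − 198.1 = 572.8 kg (= the summed oxide contributions)
percent share: oxide ÷ glass, ×100

Glass mass = 572.8 kg (batch 770.9 − LOI 198.1).
Composition: MgO 17.59%, Na2O 24.86%, CaO 7.992%, SrO 11.51%, B2O3 38.05%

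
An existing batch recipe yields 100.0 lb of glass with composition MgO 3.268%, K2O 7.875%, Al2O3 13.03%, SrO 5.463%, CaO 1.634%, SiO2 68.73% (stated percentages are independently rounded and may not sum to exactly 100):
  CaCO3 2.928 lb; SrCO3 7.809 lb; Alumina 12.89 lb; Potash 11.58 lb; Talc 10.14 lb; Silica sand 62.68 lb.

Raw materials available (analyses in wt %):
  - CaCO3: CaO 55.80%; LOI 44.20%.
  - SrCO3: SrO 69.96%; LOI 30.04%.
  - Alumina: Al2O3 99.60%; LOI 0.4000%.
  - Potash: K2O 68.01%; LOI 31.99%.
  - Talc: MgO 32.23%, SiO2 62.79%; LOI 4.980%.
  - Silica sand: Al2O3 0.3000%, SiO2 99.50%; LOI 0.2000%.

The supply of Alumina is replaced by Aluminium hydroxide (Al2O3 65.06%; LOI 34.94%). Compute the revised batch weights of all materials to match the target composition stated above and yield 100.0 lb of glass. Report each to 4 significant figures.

Revised batch per 100.0 lb glass:
  CaCO3: 2.928 lb
  SrCO3: 7.809 lb
  Aluminium hydroxide: 19.74 lb
  Potash: 11.58 lb
  Talc: 10.14 lb
  Silica sand: 62.68 lb
Total batch = 114.9 lb; LOI loss = 14.87 lb

Mid-chain values are shown (rounded to four significant figures) in the printout — the whole derivation runs at full float precision through the solve. Every reported value is rounded exactly once — derived quantities (totals, yield, net glass mass, the six compositions, ignition loss) are carried starting from the weights at 100.0 lb of glass in full precision as set out in the question or the answer.
Per-oxide target masses for 100.0 lb glass:
  MgO: 3.268% × 100.0 = 3.268 lb
  K2O: 7.875% × 100.0 = 7.875 lb
  Al2O3: 13.03% × 100.0 = 13.03 lb
  SrO: 5.463% × 100.0 = 5.463 lb
  CaO: 1.634% × 100.0 = 1.634 lb
  SiO2: 68.73% × 100.0 = 68.73 lb
Sums-versus-targets review from the weights as reported, versus the basis set out (delivered sums recover each target inside rounding margins):
  MgO: 10.14·0.3223 = 3.268 lb (target 3.268 lb)
  K2O: 11.58·0.6801 = 7.876 lb (target 7.875 lb)
  Al2O3: 19.74·0.6506 + 62.68·0.003000 = 13.03 lb (target 13.03 lb)
  SrO: 7.809·0.6996 = 5.463 lb (target 5.463 lb)
  CaO: 2.928·0.5580 = 1.634 lb (target 1.634 lb)
  SiO2: 10.14·0.6279 + 62.68·0.9950 = 68.73 lb (target 68.73 lb)
Auditing the glass mass value: batch Σ − ignition loss = 100.0 lb (the targets, summed, come to 100.0 lb; with the basis standing at 100.0 lb — rounding explains the deltas).
Total batch = Σ batch = 114.9 lb; ignition loss, Σ(batch × LOI) = 14.87 lb; as yield: glass ÷ batch → 87.05%.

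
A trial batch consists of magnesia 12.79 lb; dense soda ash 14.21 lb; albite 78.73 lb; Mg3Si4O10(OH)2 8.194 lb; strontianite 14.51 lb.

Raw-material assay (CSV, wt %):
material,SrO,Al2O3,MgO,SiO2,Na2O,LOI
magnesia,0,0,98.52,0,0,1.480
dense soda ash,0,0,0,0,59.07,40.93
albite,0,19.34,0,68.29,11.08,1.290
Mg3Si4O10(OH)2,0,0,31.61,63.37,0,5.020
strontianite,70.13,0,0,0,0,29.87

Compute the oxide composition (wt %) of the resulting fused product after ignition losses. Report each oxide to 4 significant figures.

Mid-chain values are shown rounded to four significant digits between the steps. All internal work keeps exact precision from start to finish; every reported number takes just one rounding. All derived quantities are recomputed at full precision (the yield, net glass mass, totals, the five compositions, ignition loss) from the weighed amounts at 116.7 lb of glass as written in question or answer.
Delivered oxide masses:
  SrO: 14.51·0.7013 = 10.18 lb
  Al2O3: 78.73·0.1934 = 15.23 lb
  MgO: 12.79·0.9852 + 8.194·0.3161 = 15.19 lb
  SiO2: 78.73·0.6829 + 8.194·0.6337 = 58.96 lb
  Na2O: 14.21·0.5907 + 78.73·0.1108 = 17.12 lb
LOI: 12.79·0.01480 + 14.21·0.4093 + 78.73·0.01290 + 8.194·0.05020 + 14.51·0.2987 = 11.77 lb
The glass mass, total less LOI, = 128.4 − 11.77 = 116.7 lb (equal to the oxide-mass sum)
each wt % is 100 × oxide ÷ glass

Glass mass = 116.7 lb (batch 128.4 − LOI 11.77).
Composition: SrO 8.722%, Al2O3 13.05%, MgO 13.02%, SiO2 50.53%, Na2O 14.67%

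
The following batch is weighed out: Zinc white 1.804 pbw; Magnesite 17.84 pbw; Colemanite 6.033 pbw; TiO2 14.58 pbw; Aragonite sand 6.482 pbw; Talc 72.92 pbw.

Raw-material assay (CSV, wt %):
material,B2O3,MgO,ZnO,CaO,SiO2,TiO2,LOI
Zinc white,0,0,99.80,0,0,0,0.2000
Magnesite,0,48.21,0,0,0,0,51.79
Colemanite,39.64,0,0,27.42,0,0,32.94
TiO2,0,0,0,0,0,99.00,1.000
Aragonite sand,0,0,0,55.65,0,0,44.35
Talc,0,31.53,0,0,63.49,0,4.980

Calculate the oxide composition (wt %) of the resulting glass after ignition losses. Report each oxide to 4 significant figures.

Rounding to 4 significant figures extends to each working value as shown. Exact precision is held at each step — a single rounding yields every reported value — derived quantities (the totals, LOI, glass mass, yield, six oxide percentages) are recomputed starting from the weights for 101.8 pbw of glass at full float precision, as written in the problem or answer text.
Delivered oxide masses:
  B2O3: 6.033·0.3964 = 2.391 pbw
  MgO: 17.84·0.4821 + 72.92·0.3153 = 31.59 pbw
  ZnO: 1.804·0.9980 = 1.800 pbw
  CaO: 6.033·0.2742 + 6.482·0.5565 = 5.261 pbw
  SiO2: 72.92·0.6349 = 46.30 pbw
  TiO2: 14.58·0.9900 = 14.43 pbw
LOI: 1.804·0.002000 + 17.84·0.5179 + 6.033·0.3294 + 14.58·0.01000 + 6.482·0.4435 + 72.92·0.04980 = 17.88 pbw
The glass mass, total less LOI, = 119.7 − 17.88 = 101.8 pbw (consistent with Σ oxide mass)
wt % = 100 × oxide mass / glass mass

Glass mass = 101.8 pbw (batch 119.7 − LOI 17.88).
Composition: B2O3 2.350%, MgO 31.04%, ZnO 1.769%, CaO 5.170%, SiO2 45.49%, TiO2 14.18%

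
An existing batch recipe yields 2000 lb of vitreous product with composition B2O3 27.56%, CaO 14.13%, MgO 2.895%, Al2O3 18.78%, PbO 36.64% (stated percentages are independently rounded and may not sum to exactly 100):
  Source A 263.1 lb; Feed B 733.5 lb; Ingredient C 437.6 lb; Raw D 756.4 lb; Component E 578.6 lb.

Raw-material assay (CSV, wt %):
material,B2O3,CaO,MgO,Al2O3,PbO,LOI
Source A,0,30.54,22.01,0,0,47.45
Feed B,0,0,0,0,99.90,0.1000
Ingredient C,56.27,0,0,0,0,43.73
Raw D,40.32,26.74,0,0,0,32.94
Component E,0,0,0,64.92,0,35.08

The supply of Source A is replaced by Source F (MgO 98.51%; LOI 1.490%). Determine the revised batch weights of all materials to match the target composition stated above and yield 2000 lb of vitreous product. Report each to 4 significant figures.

Revised batch per 2000 lb vitreous product:
  Source F: 58.78 lb
  Feed B: 733.5 lb
  Ingredient C: 222.3 lb
  Raw D: 1057 lb
  Component E: 578.6 lb
Total batch = 2650 lb; LOI loss = 650.0 lb

Each numeric step runs at full precision in every operation — intermediates are printed rounded off to 4 significant digits alongside each step. Every reported value is rounded just once. Derived quantities (five oxide percentages, totals, ignition loss, net glass mass, yield) are re-derived at full float precision from the weighed amounts per 2000 lb of glass exactly as printed in question or answer.
Target masses of each oxide per 2000 lb vitreous product:
  B2O3: 27.56% × 2000 = 551.2 lb
  CaO: 14.13% × 2000 = 282.6 lb
  MgO: 2.895% × 2000 = 57.90 lb
  Al2O3: 18.78% × 2000 = 375.6 lb
  PbO: 36.64% × 2000 = 732.8 lb
Verifying the oxide balance from the weights as reported, relative to the basis at hand (sums match the target masses modulo rounding of the values):
  B2O3: 222.3·0.5627 + 1057·0.4032 = 551.3 lb (target 551.2 lb)
  CaO: 1057·0.2674 = 282.6 lb (target 282.6 lb)
  MgO: 58.78·0.9851 = 57.90 lb (target 57.90 lb)
  Al2O3: 578.6·0.6492 = 375.6 lb (target 375.6 lb)
  PbO: 733.5·0.9990 = 732.8 lb (target 732.8 lb)
The glass-mass cross-check: batch total minus LOI = 2000 lb (summing oxide targets gives 2000 lb; stated basis 2000 lb — gaps are rounding artifacts).
Whole-batch sum: Σ batch = 2650 lb; loss to ignition Σ batch·LOI = 650.0 lb; yield, glass over the total, = 75.47%.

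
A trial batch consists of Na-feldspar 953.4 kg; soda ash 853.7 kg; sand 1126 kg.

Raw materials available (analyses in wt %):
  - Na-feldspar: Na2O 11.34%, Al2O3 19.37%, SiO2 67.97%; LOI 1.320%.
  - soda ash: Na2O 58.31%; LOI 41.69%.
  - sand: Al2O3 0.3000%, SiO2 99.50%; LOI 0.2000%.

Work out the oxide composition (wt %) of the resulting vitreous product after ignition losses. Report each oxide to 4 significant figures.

Glass mass = 2562 kg (batch 2933 − LOI 370.7).
Composition: Na2O 23.65%, Al2O3 7.339%, SiO2 69.01%

Working values appear rounded to four significant digits within the worked lines. All arithmetic maintains exact precision all the way through — every reported value is rounded exactly once; the derived quantities, including yield, LOI, net glass mass, the totals, the three compositions, are rebuilt using the weight values at 2562 kg of glass in exact precision as written in problem or answer.
Oxide masses out of the charge:
  Na2O: 953.4·0.1134 + 853.7·0.5831 = 605.9 kg
  Al2O3: 953.4·0.1937 + 1126·0.003000 = 188.1 kg
  SiO2: 953.4·0.6797 + 1126·0.9950 = 1768 kg
LOI: 953.4·0.01320 + 853.7·0.4169 + 1126·0.002000 = 370.7 kg
Resulting glass, batch − LOI: 2933 − 370.7 = 2562 kg (matching Σ of the oxides)
oxide / glass × 100 gives the wt %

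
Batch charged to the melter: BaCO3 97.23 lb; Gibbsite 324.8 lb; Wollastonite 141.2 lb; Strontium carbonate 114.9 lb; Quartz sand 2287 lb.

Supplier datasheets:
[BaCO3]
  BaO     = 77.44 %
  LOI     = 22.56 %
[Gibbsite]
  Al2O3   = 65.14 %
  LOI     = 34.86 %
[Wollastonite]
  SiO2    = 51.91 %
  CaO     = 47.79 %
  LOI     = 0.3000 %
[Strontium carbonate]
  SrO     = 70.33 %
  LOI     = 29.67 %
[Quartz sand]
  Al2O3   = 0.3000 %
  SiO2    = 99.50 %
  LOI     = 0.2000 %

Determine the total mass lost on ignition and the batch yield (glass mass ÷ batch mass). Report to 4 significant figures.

The whole derivation holds full precision all the way through; values along the way are shown, rounded to 4 significant digits, on the page — a single rounding finalizes each reported value; derived quantities (glass mass, ignition loss, totals, the yield, five oxide percentages) are computed at exact precision from the batch weights at 2791 lb of glass, as written in the problem or the answer.
Per-material ignition loss:
  BaCO3: 97.23 × 0.2256 = 21.94 lb
  Gibbsite: 324.8 × 0.3486 = 113.2 lb
  Wollastonite: 141.2 × 0.003000 = 0.4236 lb
  Strontium carbonate: 114.9 × 0.2967 = 34.09 lb
  Quartz sand: 2287 × 0.002000 = 4.574 lb
Total LOI = 174.2 lb
Glass = batch − LOI = 2965 − 174.2 = 2791 lb

LOI loss = 174.2 lb; glass = 2791 lb; yield = 94.12%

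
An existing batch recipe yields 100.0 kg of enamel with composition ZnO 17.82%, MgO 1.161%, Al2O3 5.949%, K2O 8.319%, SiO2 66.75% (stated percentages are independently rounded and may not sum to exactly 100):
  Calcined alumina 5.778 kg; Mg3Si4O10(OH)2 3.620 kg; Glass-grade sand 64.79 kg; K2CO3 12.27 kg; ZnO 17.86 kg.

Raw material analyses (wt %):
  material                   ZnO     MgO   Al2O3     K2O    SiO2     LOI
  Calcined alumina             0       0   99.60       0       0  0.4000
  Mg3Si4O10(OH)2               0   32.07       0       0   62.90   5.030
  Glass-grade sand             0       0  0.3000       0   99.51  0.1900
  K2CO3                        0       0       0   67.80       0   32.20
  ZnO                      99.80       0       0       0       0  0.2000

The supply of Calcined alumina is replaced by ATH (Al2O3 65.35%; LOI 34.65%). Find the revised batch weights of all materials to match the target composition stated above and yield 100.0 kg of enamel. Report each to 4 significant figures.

Revised batch per 100.0 kg enamel:
  ATH: 8.806 kg
  Mg3Si4O10(OH)2: 3.620 kg
  Glass-grade sand: 64.79 kg
  K2CO3: 12.27 kg
  ZnO: 17.86 kg
Total batch = 107.3 kg; LOI loss = 7.343 kg

The intermediate values are printed with 4-significant-digit rounding in the printout. Every computation maintains full precision through the solve. Every reported figure takes exactly one rounding — all derived quantities are computed in full precision (five oxide percentages, yield, glass mass, totals, ignition loss) from the batch weights for 100.0 kg of glass, as set out in question or answer.
Oxide-by-oxide targets in 100.0 kg enamel:
  ZnO: 17.82% × 100.0 = 17.82 kg
  MgO: 1.161% × 100.0 = 1.161 kg
  Al2O3: 5.949% × 100.0 = 5.949 kg
  K2O: 8.319% × 100.0 = 8.319 kg
  SiO2: 66.75% × 100.0 = 66.75 kg
Sums-versus-targets review working from each reported weight, for the quoted basis mass (delivered sums recover each target exact up to rounding of places):
  ZnO: 17.86·0.9980 = 17.82 kg (target 17.82 kg)
  MgO: 3.620·0.3207 = 1.161 kg (target 1.161 kg)
  Al2O3: 8.806·0.6535 + 64.79·0.003000 = 5.949 kg (target 5.949 kg)
  K2O: 12.27·0.6780 = 8.319 kg (target 8.319 kg)
  SiO2: 3.620·0.6290 + 64.79·0.9951 = 66.75 kg (target 66.75 kg)
Glass-mass bookkeeping: total charge less LOI = 100.0 kg (targets for the oxides total 100.0 kg; against the stated basis, 100.0 kg — any gap is answer rounding).
Adding the batch up: Σ batch = 107.3 kg; LOI loss = Σ batch·LOI = 7.343 kg; yield = glass ÷ total batch = 93.16%.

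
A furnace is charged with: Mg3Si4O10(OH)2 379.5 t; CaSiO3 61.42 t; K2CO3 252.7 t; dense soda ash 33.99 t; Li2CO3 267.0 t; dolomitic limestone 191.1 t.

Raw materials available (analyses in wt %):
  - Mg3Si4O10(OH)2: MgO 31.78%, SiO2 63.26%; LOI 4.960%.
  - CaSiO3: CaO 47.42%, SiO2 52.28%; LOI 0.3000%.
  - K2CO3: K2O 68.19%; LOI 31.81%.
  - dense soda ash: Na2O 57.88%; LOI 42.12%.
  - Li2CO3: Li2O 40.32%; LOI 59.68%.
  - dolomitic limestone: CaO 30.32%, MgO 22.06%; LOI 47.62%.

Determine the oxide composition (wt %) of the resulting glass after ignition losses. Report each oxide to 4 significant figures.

The working math maintains full precision end to end — intermediates are displayed with 4-significant-figure rounding at each printed step — each reported value is rounded once only — derived quantities, which include the yield, totals, net glass mass, the six compositions, LOI, are re-derived in full float precision, as written in question or answer, starting from the weights for 821.7 t of glass.
Per-oxide mass from batch:
  Li2O: 267.0·0.4032 = 107.7 t
  CaO: 61.42·0.4742 + 191.1·0.3032 = 87.07 t
  Na2O: 33.99·0.5788 = 19.67 t
  K2O: 252.7·0.6819 = 172.3 t
  MgO: 379.5·0.3178 + 191.1·0.2206 = 162.8 t
  SiO2: 379.5·0.6326 + 61.42·0.5228 = 272.2 t
LOI: 379.5·0.04960 + 61.42·0.003000 + 252.7·0.3181 + 33.99·0.4212 + 267.0·0.5968 + 191.1·0.4762 = 364.1 t
Glass mass = batch − LOI = 1186 − 364.1 = 821.7 t (matching Σ of the oxides)
percent share: oxide ÷ glass, ×100

Glass mass = 821.7 t (batch 1186 − LOI 364.1).
Composition: Li2O 13.10%, CaO 10.60%, Na2O 2.394%, K2O 20.97%, MgO 19.81%, SiO2 33.13%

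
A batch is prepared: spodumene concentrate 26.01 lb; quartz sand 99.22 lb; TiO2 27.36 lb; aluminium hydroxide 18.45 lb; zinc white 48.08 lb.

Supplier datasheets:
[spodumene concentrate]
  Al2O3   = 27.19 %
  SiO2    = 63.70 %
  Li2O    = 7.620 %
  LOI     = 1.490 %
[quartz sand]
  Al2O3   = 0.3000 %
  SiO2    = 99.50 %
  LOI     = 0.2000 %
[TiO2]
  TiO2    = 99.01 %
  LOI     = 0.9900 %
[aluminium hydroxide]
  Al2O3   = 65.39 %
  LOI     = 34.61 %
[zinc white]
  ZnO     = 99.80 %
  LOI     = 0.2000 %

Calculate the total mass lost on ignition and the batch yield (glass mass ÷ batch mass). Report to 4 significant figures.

Values along the way are shown (rounded to 4 significant digits) alongside each step — every computation maintains full precision at every stage — each reported result takes a single rounding; all derived quantities (ignition loss, the five compositions, net glass mass, the totals, yield) are recomputed at exact precision starting from the weights for 211.8 lb of glass as quoted within the question or the answer.
Ignition loss by material:
  spodumene concentrate: 26.01 × 0.01490 = 0.3875 lb
  quartz sand: 99.22 × 0.002000 = 0.1984 lb
  TiO2: 27.36 × 0.009900 = 0.2709 lb
  aluminium hydroxide: 18.45 × 0.3461 = 6.386 lb
  zinc white: 48.08 × 0.002000 = 0.09616 lb
Total LOI = 7.339 lb
Glass = batch − LOI = 219.1 − 7.339 = 211.8 lb

LOI loss = 7.339 lb; glass = 211.8 lb; yield = 96.65%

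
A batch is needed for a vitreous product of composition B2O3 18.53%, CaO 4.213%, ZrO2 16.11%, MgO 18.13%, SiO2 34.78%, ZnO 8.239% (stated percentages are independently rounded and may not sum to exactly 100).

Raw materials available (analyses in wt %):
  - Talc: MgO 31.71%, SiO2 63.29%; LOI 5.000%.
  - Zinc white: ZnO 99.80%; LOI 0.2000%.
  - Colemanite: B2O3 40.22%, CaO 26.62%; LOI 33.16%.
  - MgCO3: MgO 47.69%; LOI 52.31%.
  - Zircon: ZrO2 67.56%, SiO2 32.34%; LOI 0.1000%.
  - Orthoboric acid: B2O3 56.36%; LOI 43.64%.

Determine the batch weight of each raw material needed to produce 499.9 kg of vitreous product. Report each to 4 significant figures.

Batch per 499.9 kg vitreous product:
  Talc: 213.8 kg
  Zinc white: 41.27 kg
  Colemanite: 79.12 kg
  MgCO3: 47.88 kg
  Zircon: 119.2 kg
  Orthoboric acid: 107.9 kg
Total batch = 609.2 kg; LOI loss = 109.3 kg; yield = 82.06%

Mid-chain values appear (rounded to 4 significant figures) when written out; all internal work keeps full precision in every operation. Each reported number carries a single rounding; the derived quantities, which include ignition loss, six oxide percentages, glass mass, the totals, yield, are computed at exact precision, exactly as printed in problem or answer, using the weight values per 499.9 kg of glass.
Oxide mass targets, per 499.9 kg vitreous product:
  B2O3: 18.53% × 499.9 = 92.63 kg
  CaO: 4.213% × 499.9 = 21.06 kg
  ZrO2: 16.11% × 499.9 = 80.53 kg
  MgO: 18.13% × 499.9 = 90.63 kg
  SiO2: 34.78% × 499.9 = 173.9 kg
  ZnO: 8.239% × 499.9 = 41.19 kg
Mass-balance tally per oxide with the batch weights as given, per the basis as stated (target by target, the sums agree up to rounding of the answer):
  B2O3: 79.12·0.4022 + 107.9·0.5636 = 92.63 kg (target 92.63 kg)
  CaO: 79.12·0.2662 = 21.06 kg (target 21.06 kg)
  ZrO2: 119.2·0.6756 = 80.53 kg (target 80.53 kg)
  MgO: 213.8·0.3171 + 47.88·0.4769 = 90.63 kg (target 90.63 kg)
  SiO2: 213.8·0.6329 + 119.2·0.3234 = 173.9 kg (target 173.9 kg)
  ZnO: 41.27·0.9980 = 41.19 kg (target 41.19 kg)
Auditing the glass mass value: total charge less LOI = 499.9 kg (per-oxide target masses sum to 499.9 kg; basis as stated: 499.9 kg — a pure rounding effect).
Total batch = Σ batch = 609.2 kg; loss to ignition Σ batch·LOI = 109.3 kg; glass ÷ batch gives a yield of 82.06%.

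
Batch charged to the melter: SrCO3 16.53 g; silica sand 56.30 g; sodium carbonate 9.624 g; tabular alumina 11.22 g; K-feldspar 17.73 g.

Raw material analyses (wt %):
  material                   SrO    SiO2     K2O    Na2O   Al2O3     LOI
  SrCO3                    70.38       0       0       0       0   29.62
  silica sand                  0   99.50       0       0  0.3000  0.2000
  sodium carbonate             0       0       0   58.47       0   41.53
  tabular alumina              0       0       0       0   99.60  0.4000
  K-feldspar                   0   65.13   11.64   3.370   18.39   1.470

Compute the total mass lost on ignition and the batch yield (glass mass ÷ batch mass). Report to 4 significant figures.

LOI loss = 9.311 g; glass = 102.1 g; yield = 91.64%

The whole derivation maintains exact precision through the solve — rounding to 4 significant digits governs each working value as printed; each reported figure is rounded only once — all derived quantities (the five compositions, glass mass, ignition loss, totals, the yield) are carried starting from the weights for 102.1 g of glass in full float precision, as written in either problem or answer.
Ignition loss by material:
  SrCO3: 16.53 × 0.2962 = 4.896 g
  silica sand: 56.30 × 0.002000 = 0.1126 g
  sodium carbonate: 9.624 × 0.4153 = 3.997 g
  tabular alumina: 11.22 × 0.004000 = 0.04488 g
  K-feldspar: 17.73 × 0.01470 = 0.2606 g
Total LOI = 9.311 g
Glass = batch − LOI = 111.4 − 9.311 = 102.1 g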